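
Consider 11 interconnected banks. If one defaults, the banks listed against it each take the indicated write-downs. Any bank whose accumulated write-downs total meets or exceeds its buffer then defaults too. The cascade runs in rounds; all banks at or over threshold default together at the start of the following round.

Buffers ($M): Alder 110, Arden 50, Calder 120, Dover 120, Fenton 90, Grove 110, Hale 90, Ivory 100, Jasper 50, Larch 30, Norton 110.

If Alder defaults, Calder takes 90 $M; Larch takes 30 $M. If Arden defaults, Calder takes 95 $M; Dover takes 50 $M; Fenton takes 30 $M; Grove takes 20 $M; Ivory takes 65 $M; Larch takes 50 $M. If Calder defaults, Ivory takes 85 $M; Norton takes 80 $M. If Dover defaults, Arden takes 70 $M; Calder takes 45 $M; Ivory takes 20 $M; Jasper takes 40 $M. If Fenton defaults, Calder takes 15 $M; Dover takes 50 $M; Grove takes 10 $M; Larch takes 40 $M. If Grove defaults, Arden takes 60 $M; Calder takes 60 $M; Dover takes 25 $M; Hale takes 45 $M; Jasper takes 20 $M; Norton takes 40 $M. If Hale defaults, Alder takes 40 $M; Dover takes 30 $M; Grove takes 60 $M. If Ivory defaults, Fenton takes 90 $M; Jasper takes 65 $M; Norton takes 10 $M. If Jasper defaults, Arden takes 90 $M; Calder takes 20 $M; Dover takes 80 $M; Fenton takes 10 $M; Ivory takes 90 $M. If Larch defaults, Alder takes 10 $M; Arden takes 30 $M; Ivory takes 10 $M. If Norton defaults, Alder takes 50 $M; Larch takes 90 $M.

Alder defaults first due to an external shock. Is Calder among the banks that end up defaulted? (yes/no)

no

Round 1 — Alder defaults (initial).
  Calder: +90 → 90 < 120
  Larch: +30 → 30 ≥ 30
Round 2 — Larch defaults.
  Arden: +30 → 30 < 50
  Ivory: +10 → 10 < 100
No further defaults.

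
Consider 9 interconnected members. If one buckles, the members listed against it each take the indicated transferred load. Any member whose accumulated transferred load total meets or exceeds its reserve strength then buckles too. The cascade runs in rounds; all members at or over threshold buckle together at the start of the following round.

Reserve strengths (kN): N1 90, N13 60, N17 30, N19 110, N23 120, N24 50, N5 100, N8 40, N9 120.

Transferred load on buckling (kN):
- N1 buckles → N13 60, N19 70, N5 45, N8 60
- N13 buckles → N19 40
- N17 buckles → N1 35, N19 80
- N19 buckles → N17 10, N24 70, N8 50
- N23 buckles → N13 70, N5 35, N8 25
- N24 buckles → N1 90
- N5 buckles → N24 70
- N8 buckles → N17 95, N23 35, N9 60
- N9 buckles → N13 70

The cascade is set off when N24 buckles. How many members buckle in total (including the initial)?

Round 1 — N24 buckles (initial).
  N1: +90 → 90 ≥ 90
Round 2 — N1 buckles.
  N13: +60 → 60 ≥ 60
  N19: +70 → 70 < 110
  N5: +45 → 45 < 100
  N8: +60 → 60 ≥ 40
Round 3 — N13, N8 buckle.
  N17: +95 → 95 ≥ 30
  N19: +40 → 110 ≥ 110
  N23: +35 → 35 < 120
  N9: +60 → 60 < 120
Round 4 — N17, N19 buckle.
No further bucklings.

6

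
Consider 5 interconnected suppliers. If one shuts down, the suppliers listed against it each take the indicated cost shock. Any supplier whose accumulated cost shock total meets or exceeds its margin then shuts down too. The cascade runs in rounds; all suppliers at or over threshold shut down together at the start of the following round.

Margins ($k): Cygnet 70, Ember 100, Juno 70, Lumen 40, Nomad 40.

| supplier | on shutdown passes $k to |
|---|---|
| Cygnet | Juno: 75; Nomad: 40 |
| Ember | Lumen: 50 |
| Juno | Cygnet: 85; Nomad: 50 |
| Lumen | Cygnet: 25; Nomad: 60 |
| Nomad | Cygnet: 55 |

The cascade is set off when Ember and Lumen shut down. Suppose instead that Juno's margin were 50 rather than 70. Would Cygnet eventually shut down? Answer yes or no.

With Juno's margin at 50:
Round 1 — Ember, Lumen shut down (initial).
  Cygnet: +25 → 25 < 70
  Nomad: +60 → 60 ≥ 40
Round 2 — Nomad shuts down.
  Cygnet: +55 → 80 ≥ 70
Round 3 — Cygnet shuts down.
  Juno: +75 → 75 ≥ 50
Round 4 — Juno shuts down.
No further shutdowns.

yes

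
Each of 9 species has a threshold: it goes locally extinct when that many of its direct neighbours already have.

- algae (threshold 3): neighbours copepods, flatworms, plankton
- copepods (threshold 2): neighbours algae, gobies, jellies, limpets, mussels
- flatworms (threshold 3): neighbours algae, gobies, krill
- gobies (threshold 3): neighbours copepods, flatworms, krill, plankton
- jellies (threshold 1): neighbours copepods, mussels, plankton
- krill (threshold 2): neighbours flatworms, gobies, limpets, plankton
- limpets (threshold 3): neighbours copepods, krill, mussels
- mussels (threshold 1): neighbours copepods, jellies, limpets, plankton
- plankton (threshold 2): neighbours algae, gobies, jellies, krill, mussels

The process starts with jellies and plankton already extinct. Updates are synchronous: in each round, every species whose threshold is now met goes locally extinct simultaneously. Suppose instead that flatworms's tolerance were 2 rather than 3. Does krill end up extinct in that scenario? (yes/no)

With flatworms's tolerance at 2:
Round 1 — jellies, plankton go locally extinct (initial).
Round 2 — checking thresholds:
  algae: 1 of 3 neighbours < 3, below threshold.
  copepods: 1 of 5 neighbours < 2, below threshold.
  gobies: 1 of 4 neighbours < 3, below threshold.
  krill: 1 of 4 neighbours < 2, below threshold.
  mussels: 2 of 4 neighbours ≥ 1, goes locally extinct.
Round 3 — checking thresholds:
  algae: 1 of 3 neighbours < 3, below threshold.
  copepods: 2 of 5 neighbours ≥ 2, goes locally extinct.
  gobies: 1 of 4 neighbours < 3, below threshold.
  krill: 1 of 4 neighbours < 2, below threshold.
  limpets: 1 of 3 neighbours < 3, below threshold.
Round 4 — no new extinctions; cascade stops.

no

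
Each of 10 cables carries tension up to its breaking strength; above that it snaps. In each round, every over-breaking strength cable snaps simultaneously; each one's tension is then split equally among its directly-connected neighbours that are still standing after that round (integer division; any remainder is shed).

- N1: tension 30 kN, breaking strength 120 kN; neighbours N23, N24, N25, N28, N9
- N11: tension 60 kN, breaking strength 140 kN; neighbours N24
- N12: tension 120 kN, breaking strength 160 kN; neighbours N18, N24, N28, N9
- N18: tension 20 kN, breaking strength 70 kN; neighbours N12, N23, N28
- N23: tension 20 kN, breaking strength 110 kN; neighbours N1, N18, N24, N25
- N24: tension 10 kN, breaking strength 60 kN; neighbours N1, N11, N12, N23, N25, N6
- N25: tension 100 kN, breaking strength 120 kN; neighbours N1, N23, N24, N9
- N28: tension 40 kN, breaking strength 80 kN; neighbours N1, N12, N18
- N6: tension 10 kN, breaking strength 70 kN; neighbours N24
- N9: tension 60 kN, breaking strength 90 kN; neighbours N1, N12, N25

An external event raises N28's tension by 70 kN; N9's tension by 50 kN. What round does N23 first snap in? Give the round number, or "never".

Round 1 — N28 at 110 > 80; N9 at 110 > 90. N28, N9 snap.
  N28 sheds 110 kN to N1, N12, N18: 36 each (2 lost).
    N1: 30+36 = 66 ≤ 120
    N12: 120+36 = 156 ≤ 160
    N18: 20+36 = 56 ≤ 70
  N9 sheds 110 kN to N1, N12, N25: 36 each (2 lost).
    N1: 66+36 = 102 ≤ 120
    N12: 156+36 = 192 > 160
    N25: 100+36 = 136 > 120
Round 2 — N12, N25 snap.
  N12 sheds 192 kN to N18, N24: 96 each.
    N18: 56+96 = 152 > 70
    N24: 10+96 = 106 > 60
  N25 sheds 136 kN to N1, N23, N24: 45 each (1 lost).
    N1: 102+45 = 147 > 120
    N23: 20+45 = 65 ≤ 110
    N24: 106+45 = 151 > 60
Round 3 — N1, N18, N24 snap.
  N1 sheds 147 kN to N23: 147 each.
    N23: 65+147 = 212 > 110
  N18 sheds 152 kN to N23: 152 each.
    N23: 212+152 = 364 > 110
  N24 sheds 151 kN to N11, N23, N6: 50 each (1 lost).
    N11: 60+50 = 110 ≤ 140
    N23: 364+50 = 414 > 110
    N6: 10+50 = 60 ≤ 70
Round 4 — N23 snaps.
  N23 sheds 414 kN: no online neighbours, lost.
No further breaks.

4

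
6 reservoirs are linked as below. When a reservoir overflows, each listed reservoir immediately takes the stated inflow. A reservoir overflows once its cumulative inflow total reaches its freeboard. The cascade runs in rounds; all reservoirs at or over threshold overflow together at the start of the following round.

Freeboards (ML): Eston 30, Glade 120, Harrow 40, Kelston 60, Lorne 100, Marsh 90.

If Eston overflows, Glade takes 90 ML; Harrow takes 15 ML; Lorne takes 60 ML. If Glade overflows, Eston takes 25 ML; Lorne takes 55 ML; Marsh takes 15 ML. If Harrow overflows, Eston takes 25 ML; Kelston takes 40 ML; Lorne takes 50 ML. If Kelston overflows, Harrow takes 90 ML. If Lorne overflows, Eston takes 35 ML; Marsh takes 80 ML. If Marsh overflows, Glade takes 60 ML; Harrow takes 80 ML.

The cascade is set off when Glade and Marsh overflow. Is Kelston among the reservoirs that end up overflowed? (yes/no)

Round 1 — Glade, Marsh overflow (initial).
  Eston: +25 → 25 < 30
  Harrow: +80 → 80 ≥ 40
  Lorne: +55 → 55 < 100
Round 2 — Harrow overflows.
  Eston: +25 → 50 ≥ 30
  Kelston: +40 → 40 < 60
  Lorne: +50 → 105 ≥ 100
Round 3 — Eston, Lorne overflow.
No further overflows.

no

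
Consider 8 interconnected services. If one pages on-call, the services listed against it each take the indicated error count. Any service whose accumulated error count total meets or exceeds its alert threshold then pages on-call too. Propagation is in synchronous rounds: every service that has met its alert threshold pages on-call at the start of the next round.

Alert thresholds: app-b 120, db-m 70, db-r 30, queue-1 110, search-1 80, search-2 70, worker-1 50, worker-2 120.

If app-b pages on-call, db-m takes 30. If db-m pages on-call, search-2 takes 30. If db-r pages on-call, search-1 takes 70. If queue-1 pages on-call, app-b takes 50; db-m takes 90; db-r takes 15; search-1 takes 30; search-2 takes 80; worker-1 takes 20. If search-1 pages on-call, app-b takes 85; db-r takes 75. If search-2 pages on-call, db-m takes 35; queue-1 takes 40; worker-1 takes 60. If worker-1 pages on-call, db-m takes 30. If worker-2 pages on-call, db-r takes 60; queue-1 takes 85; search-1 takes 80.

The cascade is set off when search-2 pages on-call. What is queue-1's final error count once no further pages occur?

Round 1 — search-2 pages on-call (initial).
  db-m: +35 → 35 < 70
  queue-1: +40 → 40 < 110
  worker-1: +60 → 60 ≥ 50
Round 2 — worker-1 pages on-call.
  db-m: +30 → 65 < 70
No further pages.

40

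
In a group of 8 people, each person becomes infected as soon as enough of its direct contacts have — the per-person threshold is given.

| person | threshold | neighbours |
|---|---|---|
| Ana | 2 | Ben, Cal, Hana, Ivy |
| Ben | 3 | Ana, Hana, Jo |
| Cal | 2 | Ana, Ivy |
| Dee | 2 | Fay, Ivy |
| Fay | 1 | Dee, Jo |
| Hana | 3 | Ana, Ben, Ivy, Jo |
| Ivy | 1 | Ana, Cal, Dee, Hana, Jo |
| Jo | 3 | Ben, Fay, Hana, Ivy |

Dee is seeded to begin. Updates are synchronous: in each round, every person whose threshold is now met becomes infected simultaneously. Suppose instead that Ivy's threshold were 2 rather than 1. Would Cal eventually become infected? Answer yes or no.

no

With Ivy's threshold at 2:
Round 1 — Dee becomes infected (initial).
Round 2 — checking thresholds:
  Fay: 1 of 2 neighbours ≥ 1, becomes infected.
  Ivy: 1 of 5 neighbours < 2, below threshold.
Round 3 — no new infections; cascade stops.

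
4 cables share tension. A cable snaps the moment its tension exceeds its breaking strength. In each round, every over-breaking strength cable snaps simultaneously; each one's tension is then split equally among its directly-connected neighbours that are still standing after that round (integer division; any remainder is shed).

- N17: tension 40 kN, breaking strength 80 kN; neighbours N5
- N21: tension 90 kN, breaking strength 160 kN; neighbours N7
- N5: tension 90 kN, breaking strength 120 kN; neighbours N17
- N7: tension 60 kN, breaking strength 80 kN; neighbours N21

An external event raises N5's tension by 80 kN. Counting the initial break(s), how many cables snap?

2

Round 1 — N5 at 170 > 120. N5 snaps.
  N5 sheds 170 kN to N17: 170 each.
    N17: 40+170 = 210 > 80
Round 2 — N17 snaps.
  N17 sheds 210 kN: no online neighbours, lost.
No further breaks.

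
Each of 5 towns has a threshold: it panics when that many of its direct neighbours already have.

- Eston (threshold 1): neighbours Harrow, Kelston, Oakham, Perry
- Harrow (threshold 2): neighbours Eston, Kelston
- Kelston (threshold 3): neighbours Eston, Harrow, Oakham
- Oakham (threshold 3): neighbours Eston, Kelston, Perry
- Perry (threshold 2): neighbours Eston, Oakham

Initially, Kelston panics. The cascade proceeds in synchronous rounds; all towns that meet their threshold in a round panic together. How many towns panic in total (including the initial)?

3

Round 1 — Kelston panics (initial).
Round 2 — checking thresholds:
  Eston: 1 of 4 neighbours ≥ 1, panics.
  Harrow: 1 of 2 neighbours < 2, not yet.
  Oakham: 1 of 3 neighbours < 3, not yet.
Round 3 — checking thresholds:
  Harrow: 2 of 2 neighbours ≥ 2, panics.
  Oakham: 2 of 3 neighbours < 3, not yet.
  Perry: 1 of 2 neighbours < 2, not yet.
Round 4 — no new panics; cascade stops.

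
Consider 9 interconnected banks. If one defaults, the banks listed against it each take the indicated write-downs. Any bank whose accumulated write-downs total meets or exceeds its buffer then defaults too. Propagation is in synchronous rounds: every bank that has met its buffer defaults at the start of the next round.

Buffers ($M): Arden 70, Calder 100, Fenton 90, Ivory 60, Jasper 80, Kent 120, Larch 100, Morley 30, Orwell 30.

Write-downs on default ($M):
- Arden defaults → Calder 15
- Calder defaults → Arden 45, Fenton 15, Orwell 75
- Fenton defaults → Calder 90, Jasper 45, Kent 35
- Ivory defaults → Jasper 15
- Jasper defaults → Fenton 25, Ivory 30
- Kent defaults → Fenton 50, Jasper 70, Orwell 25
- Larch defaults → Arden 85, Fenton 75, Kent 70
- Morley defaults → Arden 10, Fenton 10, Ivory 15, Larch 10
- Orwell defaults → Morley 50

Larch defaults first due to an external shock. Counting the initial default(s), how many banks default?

Round 1 — Larch defaults (initial).
  Arden: +85 → 85 ≥ 70
  Fenton: +75 → 75 < 90
  Kent: +70 → 70 < 120
Round 2 — Arden defaults.
  Calder: +15 → 15 < 100
No further defaults.

2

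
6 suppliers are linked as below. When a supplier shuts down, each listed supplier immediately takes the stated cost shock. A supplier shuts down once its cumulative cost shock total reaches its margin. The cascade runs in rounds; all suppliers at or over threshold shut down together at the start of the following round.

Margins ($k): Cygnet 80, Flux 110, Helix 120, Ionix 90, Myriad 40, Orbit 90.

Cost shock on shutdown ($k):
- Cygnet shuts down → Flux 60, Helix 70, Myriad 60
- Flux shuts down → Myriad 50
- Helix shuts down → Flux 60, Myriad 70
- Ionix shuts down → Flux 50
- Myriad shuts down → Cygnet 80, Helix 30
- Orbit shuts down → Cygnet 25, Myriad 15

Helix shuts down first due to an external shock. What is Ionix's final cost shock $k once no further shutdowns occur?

0

Round 1 — Helix shuts down (initial).
  Flux: +60 → 60 < 110
  Myriad: +70 → 70 ≥ 40
Round 2 — Myriad shuts down.
  Cygnet: +80 → 80 ≥ 80
Round 3 — Cygnet shuts down.
  Flux: +60 → 120 ≥ 110
Round 4 — Flux shuts down.
No further shutdowns.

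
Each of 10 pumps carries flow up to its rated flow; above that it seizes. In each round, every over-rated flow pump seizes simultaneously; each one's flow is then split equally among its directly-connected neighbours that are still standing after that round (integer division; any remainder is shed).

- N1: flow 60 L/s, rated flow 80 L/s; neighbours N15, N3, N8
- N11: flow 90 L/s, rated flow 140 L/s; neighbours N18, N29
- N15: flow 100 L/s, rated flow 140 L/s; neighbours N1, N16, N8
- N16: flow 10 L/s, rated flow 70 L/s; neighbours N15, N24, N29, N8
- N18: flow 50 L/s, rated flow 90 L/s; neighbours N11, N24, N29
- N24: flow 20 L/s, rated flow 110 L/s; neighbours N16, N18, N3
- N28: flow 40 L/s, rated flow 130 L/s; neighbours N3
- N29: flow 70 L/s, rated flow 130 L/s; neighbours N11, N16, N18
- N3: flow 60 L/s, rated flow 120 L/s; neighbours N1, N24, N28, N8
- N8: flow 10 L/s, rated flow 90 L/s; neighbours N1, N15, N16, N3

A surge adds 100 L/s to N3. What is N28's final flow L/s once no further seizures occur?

80

Round 1 — N3 at 160 > 120. N3 seizes.
  N3 sheds 160 L/s to N1, N24, N28, N8: 40 each.
    N1: 60+40 = 100 > 80
    N24: 20+40 = 60 ≤ 110
    N28: 40+40 = 80 ≤ 130
    N8: 10+40 = 50 ≤ 90
Round 2 — N1 seizes.
  N1 sheds 100 L/s to N15, N8: 50 each.
    N15: 100+50 = 150 > 140
    N8: 50+50 = 100 > 90
Round 3 — N15, N8 seize.
  N15 sheds 150 L/s to N16: 150 each.
    N16: 10+150 = 160 > 70
  N8 sheds 100 L/s to N16: 100 each.
    N16: 160+100 = 260 > 70
Round 4 — N16 seizes.
  N16 sheds 260 L/s to N24, N29: 130 each.
    N24: 60+130 = 190 > 110
    N29: 70+130 = 200 > 130
Round 5 — N24, N29 seize.
  N24 sheds 190 L/s to N18: 190 each.
    N18: 50+190 = 240 > 90
  N29 sheds 200 L/s to N11, N18: 100 each.
    N11: 90+100 = 190 > 140
    N18: 240+100 = 340 > 90
Round 6 — N11, N18 seize.
  N11 sheds 190 L/s: no online neighbours, lost.
  N18 sheds 340 L/s: no online neighbours, lost.
No further seizures.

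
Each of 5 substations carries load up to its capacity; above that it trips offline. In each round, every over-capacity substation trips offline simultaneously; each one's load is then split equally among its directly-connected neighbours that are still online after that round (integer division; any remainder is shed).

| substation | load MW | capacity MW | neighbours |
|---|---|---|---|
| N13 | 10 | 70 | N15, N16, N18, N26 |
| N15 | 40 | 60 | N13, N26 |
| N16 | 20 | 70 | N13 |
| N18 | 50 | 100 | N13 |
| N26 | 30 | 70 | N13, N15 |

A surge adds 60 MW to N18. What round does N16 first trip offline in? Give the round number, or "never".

never

Round 1 — N18 at 110 > 100. N18 trips offline.
  N18 sheds 110 MW to N13: 110 each.
    N13: 10+110 = 120 > 70
Round 2 — N13 trips offline.
  N13 sheds 120 MW to N15, N16, N26: 40 each.
    N15: 40+40 = 80 > 60
    N16: 20+40 = 60 ≤ 70
    N26: 30+40 = 70 ≤ 70
Round 3 — N15 trips offline.
  N15 sheds 80 MW to N26: 80 each.
    N26: 70+80 = 150 > 70
Round 4 — N26 trips offline.
  N26 sheds 150 MW: no online neighbours, lost.
No further trips.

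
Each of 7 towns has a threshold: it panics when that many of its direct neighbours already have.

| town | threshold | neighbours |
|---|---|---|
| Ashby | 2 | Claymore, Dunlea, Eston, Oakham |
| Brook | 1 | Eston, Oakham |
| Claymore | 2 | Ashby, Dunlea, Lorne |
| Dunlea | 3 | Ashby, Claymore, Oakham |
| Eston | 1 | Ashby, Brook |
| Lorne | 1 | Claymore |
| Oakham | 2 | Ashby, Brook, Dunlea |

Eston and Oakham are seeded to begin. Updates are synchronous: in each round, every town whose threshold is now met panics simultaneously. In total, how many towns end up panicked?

4

Round 1 — Eston, Oakham panic (initial).
Round 2 — checking thresholds:
  Ashby: 2 of 4 neighbours ≥ 2, panics.
  Brook: 2 of 2 neighbours ≥ 1, panics.
  Dunlea: 1 of 3 neighbours < 3, holds.
Round 3 — no new panics; cascade stops.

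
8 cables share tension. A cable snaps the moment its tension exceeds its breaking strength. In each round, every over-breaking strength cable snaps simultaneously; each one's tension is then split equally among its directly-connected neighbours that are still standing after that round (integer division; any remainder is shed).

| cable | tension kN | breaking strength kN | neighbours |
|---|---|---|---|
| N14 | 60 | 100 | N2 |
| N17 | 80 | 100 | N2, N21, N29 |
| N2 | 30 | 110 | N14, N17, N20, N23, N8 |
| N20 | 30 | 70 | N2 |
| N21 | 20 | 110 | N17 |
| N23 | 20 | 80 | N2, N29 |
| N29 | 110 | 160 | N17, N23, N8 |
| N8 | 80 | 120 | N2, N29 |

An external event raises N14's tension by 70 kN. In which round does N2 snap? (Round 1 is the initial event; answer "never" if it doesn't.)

Round 1 — N14 at 130 > 100. N14 snaps.
  N14 sheds 130 kN to N2: 130 each.
    N2: 30+130 = 160 > 110
Round 2 — N2 snaps.
  N2 sheds 160 kN to N17, N20, N23, N8: 40 each.
    N17: 80+40 = 120 > 100
    N20: 30+40 = 70 ≤ 70
    N23: 20+40 = 60 ≤ 80
    N8: 80+40 = 120 ≤ 120
Round 3 — N17 snaps.
  N17 sheds 120 kN to N21, N29: 60 each.
    N21: 20+60 = 80 ≤ 110
    N29: 110+60 = 170 > 160
Round 4 — N29 snaps.
  N29 sheds 170 kN to N23, N8: 85 each.
    N23: 60+85 = 145 > 80
    N8: 120+85 = 205 > 120
Round 5 — N23, N8 snap.
  N23 sheds 145 kN: no online neighbours, lost.
  N8 sheds 205 kN: no online neighbours, lost.
No further breaks.

2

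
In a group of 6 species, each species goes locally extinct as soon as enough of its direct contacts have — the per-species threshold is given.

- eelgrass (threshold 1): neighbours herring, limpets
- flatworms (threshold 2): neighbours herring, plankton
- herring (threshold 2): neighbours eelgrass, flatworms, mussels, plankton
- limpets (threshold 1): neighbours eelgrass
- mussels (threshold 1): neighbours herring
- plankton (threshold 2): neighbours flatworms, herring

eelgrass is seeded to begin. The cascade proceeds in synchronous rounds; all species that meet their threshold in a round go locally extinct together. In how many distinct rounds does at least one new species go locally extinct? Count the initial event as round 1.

2

Round 1 — eelgrass goes locally extinct (initial).
Round 2 — checking thresholds:
  herring: 1 of 4 neighbours < 2, below threshold.
  limpets: 1 of 1 neighbours ≥ 1, goes locally extinct.
Round 3 — no new extinctions; cascade stops.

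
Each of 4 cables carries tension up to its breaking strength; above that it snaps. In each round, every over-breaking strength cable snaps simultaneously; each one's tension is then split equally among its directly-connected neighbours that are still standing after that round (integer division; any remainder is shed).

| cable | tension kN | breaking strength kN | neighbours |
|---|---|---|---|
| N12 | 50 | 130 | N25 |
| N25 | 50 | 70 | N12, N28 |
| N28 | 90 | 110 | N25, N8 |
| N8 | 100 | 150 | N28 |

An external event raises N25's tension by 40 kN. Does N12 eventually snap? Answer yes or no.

Round 1 — N25 at 90 > 70. N25 snaps.
  N25 sheds 90 kN to N12, N28: 45 each.
    N12: 50+45 = 95 ≤ 130
    N28: 90+45 = 135 > 110
Round 2 — N28 snaps.
  N28 sheds 135 kN to N8: 135 each.
    N8: 100+135 = 235 > 150
Round 3 — N8 snaps.
  N8 sheds 235 kN: no online neighbours, lost.
No further breaks.

no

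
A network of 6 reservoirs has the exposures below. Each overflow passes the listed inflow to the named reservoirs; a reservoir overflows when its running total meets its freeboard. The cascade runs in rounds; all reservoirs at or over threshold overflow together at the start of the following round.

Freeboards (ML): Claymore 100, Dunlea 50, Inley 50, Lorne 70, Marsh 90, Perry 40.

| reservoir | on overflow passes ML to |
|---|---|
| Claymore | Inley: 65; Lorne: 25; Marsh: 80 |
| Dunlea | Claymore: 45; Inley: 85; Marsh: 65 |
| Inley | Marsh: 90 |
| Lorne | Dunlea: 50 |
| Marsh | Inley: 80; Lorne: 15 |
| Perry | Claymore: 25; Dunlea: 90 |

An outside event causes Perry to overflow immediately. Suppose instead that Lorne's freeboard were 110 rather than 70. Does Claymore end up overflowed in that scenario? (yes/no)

With Lorne's freeboard at 110:
Round 1 — Perry overflows (initial).
  Claymore: +25 → 25 < 100
  Dunlea: +90 → 90 ≥ 50
Round 2 — Dunlea overflows.
  Claymore: +45 → 70 < 100
  Inley: +85 → 85 ≥ 50
  Marsh: +65 → 65 < 90
Round 3 — Inley overflows.
  Marsh: +90 → 155 ≥ 90
Round 4 — Marsh overflows.
  Lorne: +15 → 15 < 110
No further overflows.

no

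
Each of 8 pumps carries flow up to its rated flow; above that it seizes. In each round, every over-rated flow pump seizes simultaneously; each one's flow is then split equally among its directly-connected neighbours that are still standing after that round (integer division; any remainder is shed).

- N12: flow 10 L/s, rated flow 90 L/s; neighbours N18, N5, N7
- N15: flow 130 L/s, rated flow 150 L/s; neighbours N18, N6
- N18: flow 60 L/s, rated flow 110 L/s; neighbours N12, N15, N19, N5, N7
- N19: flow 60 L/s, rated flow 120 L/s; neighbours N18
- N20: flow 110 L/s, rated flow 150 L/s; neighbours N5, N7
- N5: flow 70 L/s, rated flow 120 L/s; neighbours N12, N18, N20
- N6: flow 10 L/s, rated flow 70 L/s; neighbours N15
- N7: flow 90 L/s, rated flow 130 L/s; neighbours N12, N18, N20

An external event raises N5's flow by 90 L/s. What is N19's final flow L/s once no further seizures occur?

88

Round 1 — N5 at 160 > 120. N5 seizes.
  N5 sheds 160 L/s to N12, N18, N20: 53 each (1 lost).
    N12: 10+53 = 63 ≤ 90
    N18: 60+53 = 113 > 110
    N20: 110+53 = 163 > 150
Round 2 — N18, N20 seize.
  N18 sheds 113 L/s to N12, N15, N19, N7: 28 each (1 lost).
    N12: 63+28 = 91 > 90
    N15: 130+28 = 158 > 150
    N19: 60+28 = 88 ≤ 120
    N7: 90+28 = 118 ≤ 130
  N20 sheds 163 L/s to N7: 163 each.
    N7: 118+163 = 281 > 130
Round 3 — N12, N15, N7 seize.
  N12 sheds 91 L/s: no online neighbours, lost.
  N15 sheds 158 L/s to N6: 158 each.
    N6: 10+158 = 168 > 70
  N7 sheds 281 L/s: no online neighbours, lost.
Round 4 — N6 seizes.
  N6 sheds 168 L/s: no online neighbours, lost.
No further seizures.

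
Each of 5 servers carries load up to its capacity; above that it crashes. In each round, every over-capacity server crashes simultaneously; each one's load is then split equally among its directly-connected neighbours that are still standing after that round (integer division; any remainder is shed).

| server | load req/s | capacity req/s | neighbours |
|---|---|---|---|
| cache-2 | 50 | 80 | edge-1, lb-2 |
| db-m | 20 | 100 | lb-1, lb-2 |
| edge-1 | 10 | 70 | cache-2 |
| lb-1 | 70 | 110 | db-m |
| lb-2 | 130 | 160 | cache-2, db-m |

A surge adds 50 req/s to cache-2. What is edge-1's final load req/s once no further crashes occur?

60

Round 1 — cache-2 at 100 > 80. cache-2 crashes.
  cache-2 sheds 100 req/s to edge-1, lb-2: 50 each.
    edge-1: 10+50 = 60 ≤ 70
    lb-2: 130+50 = 180 > 160
Round 2 — lb-2 crashes.
  lb-2 sheds 180 req/s to db-m: 180 each.
    db-m: 20+180 = 200 > 100
Round 3 — db-m crashes.
  db-m sheds 200 req/s to lb-1: 200 each.
    lb-1: 70+200 = 270 > 110
Round 4 — lb-1 crashes.
  lb-1 sheds 270 req/s: no online neighbours, lost.
No further crashes.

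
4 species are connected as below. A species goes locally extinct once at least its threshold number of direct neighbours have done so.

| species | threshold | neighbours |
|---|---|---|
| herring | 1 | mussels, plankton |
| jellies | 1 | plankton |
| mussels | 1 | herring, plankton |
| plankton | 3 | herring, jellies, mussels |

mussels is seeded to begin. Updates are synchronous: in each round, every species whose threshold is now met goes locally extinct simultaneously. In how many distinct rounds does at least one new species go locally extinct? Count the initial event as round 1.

2

Round 1 — mussels goes locally extinct (initial).
Round 2 — checking thresholds:
  herring: 1 of 2 neighbours ≥ 1, goes locally extinct.
  plankton: 1 of 3 neighbours < 3, below threshold.
Round 3 — no new extinctions; cascade stops.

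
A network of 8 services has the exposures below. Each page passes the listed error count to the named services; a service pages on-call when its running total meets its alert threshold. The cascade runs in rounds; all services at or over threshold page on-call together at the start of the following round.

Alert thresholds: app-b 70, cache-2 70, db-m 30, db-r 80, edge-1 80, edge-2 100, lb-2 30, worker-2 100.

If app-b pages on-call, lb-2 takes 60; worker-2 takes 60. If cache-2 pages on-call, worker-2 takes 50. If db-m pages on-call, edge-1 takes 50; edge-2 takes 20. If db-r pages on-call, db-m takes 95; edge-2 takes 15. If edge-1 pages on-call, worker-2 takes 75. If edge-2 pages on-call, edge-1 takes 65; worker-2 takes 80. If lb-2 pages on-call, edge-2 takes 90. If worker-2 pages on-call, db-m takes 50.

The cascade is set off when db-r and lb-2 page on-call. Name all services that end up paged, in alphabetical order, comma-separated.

Round 1 — db-r, lb-2 page on-call (initial).
  db-m: +95 → 95 ≥ 30
  edge-2: +15+90 → 105 ≥ 100
Round 2 — db-m, edge-2 page on-call.
  edge-1: +50+65 → 115 ≥ 80
  worker-2: +80 → 80 < 100
Round 3 — edge-1 pages on-call.
  worker-2: +75 → 155 ≥ 100
Round 4 — worker-2 pages on-call.
No further pages.

db-m, db-r, edge-1, edge-2, lb-2, worker-2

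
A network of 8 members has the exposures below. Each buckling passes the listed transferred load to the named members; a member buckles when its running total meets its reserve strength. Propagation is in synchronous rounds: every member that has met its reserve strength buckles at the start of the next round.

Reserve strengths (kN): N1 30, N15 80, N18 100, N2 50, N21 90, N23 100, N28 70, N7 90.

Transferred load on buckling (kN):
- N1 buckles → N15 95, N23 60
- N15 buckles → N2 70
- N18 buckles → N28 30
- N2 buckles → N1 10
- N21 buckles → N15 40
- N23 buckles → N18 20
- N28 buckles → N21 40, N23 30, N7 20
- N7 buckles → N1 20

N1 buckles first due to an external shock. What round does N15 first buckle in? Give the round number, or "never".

Round 1 — N1 buckles (initial).
  N15: +95 → 95 ≥ 80
  N23: +60 → 60 < 100
Round 2 — N15 buckles.
  N2: +70 → 70 ≥ 50
Round 3 — N2 buckles.
No further bucklings.

2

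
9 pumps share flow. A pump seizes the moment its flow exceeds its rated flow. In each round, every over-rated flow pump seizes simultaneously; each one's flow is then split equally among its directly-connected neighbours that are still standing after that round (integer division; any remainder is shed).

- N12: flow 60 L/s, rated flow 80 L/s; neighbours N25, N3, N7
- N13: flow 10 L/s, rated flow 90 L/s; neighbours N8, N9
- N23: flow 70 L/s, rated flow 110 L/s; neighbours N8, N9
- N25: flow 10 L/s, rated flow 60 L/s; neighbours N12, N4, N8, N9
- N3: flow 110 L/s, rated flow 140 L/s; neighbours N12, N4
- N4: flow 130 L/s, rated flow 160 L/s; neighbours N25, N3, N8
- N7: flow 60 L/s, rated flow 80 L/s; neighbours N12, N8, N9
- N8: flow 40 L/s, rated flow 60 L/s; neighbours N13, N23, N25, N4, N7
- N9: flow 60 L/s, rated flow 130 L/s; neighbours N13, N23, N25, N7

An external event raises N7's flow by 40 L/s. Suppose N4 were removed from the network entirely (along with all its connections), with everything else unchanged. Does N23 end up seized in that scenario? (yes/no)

With N4 removed:
Round 1 — N7 at 100 > 80. N7 seizes.
  N7 sheds 100 L/s to N12, N8, N9: 33 each (1 lost).
    N12: 60+33 = 93 > 80
    N8: 40+33 = 73 > 60
    N9: 60+33 = 93 ≤ 130
Round 2 — N12, N8 seize.
  N12 sheds 93 L/s to N25, N3: 46 each (1 lost).
    N25: 10+46 = 56 ≤ 60
    N3: 110+46 = 156 > 140
  N8 sheds 73 L/s to N13, N23, N25: 24 each (1 lost).
    N13: 10+24 = 34 ≤ 90
    N23: 70+24 = 94 ≤ 110
    N25: 56+24 = 80 > 60
Round 3 — N25, N3 seize.
  N25 sheds 80 L/s to N9: 80 each.
    N9: 93+80 = 173 > 130
  N3 sheds 156 L/s: no online neighbours, lost.
Round 4 — N9 seizes.
  N9 sheds 173 L/s to N13, N23: 86 each (1 lost).
    N13: 34+86 = 120 > 90
    N23: 94+86 = 180 > 110
Round 5 — N13, N23 seize.
  N13 sheds 120 L/s: no online neighbours, lost.
  N23 sheds 180 L/s: no online neighbours, lost.
No further seizures.

yes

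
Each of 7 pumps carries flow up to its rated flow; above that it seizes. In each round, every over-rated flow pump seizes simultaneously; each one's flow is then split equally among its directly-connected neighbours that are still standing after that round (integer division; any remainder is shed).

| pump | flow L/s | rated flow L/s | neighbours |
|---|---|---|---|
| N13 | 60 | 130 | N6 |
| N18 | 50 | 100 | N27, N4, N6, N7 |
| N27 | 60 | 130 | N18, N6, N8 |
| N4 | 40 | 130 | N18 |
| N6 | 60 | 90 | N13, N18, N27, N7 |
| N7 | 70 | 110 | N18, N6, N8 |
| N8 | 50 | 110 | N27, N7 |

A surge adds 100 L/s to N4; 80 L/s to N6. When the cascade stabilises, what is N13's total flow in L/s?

95

Round 1 — N4 at 140 > 130; N6 at 140 > 90. N4, N6 seize.
  N4 sheds 140 L/s to N18: 140 each.
    N18: 50+140 = 190 > 100
  N6 sheds 140 L/s to N13, N18, N27, N7: 35 each.
    N13: 60+35 = 95 ≤ 130
    N18: 190+35 = 225 > 100
    N27: 60+35 = 95 ≤ 130
    N7: 70+35 = 105 ≤ 110
Round 2 — N18 seizes.
  N18 sheds 225 L/s to N27, N7: 112 each (1 lost).
    N27: 95+112 = 207 > 130
    N7: 105+112 = 217 > 110
Round 3 — N27, N7 seize.
  N27 sheds 207 L/s to N8: 207 each.
    N8: 50+207 = 257 > 110
  N7 sheds 217 L/s to N8: 217 each.
    N8: 257+217 = 474 > 110
Round 4 — N8 seizes.
  N8 sheds 474 L/s: no online neighbours, lost.
No further seizures.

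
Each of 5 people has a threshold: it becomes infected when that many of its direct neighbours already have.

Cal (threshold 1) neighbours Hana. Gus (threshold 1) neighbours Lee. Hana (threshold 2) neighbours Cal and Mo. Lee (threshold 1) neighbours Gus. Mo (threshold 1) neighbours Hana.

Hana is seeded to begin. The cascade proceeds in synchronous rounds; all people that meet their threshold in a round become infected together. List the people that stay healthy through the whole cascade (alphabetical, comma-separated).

Round 1 — Hana becomes infected (initial).
Round 2 — checking thresholds:
  Cal: 1 of 1 neighbours ≥ 1, becomes infected.
  Mo: 1 of 1 neighbours ≥ 1, becomes infected.
Round 3 — no new infections; cascade stops.

Gus, Lee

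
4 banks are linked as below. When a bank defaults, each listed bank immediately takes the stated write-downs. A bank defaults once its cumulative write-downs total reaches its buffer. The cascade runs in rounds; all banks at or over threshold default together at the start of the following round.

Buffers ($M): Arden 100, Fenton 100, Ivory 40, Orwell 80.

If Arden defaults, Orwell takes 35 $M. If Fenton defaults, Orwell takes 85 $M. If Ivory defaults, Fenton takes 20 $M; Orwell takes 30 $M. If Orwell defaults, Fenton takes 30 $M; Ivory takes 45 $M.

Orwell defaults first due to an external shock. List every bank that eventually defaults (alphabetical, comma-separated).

Round 1 — Orwell defaults (initial).
  Fenton: +30 → 30 < 100
  Ivory: +45 → 45 ≥ 40
Round 2 — Ivory defaults.
  Fenton: +20 → 50 < 100
No further defaults.

Ivory, Orwell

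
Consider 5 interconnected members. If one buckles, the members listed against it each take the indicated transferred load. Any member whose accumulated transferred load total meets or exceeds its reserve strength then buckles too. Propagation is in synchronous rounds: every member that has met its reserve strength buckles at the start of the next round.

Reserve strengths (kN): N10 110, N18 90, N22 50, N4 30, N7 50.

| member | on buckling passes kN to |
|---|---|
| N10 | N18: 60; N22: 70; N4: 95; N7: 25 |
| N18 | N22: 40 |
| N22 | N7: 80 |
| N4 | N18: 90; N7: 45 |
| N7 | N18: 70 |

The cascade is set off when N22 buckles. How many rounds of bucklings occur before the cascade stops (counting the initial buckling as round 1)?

Round 1 — N22 buckles (initial).
  N7: +80 → 80 ≥ 50
Round 2 — N7 buckles.
  N18: +70 → 70 < 90
No further bucklings.

2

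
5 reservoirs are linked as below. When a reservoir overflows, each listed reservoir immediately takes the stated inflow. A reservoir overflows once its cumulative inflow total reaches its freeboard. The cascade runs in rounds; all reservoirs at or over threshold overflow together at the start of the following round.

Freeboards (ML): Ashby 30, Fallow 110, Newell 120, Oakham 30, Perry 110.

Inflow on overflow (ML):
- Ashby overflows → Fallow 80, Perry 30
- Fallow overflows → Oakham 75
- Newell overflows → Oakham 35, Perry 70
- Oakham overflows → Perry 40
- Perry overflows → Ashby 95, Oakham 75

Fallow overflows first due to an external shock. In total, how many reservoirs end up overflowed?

Round 1 — Fallow overflows (initial).
  Oakham: +75 → 75 ≥ 30
Round 2 — Oakham overflows.
  Perry: +40 → 40 < 110
No further overflows.

2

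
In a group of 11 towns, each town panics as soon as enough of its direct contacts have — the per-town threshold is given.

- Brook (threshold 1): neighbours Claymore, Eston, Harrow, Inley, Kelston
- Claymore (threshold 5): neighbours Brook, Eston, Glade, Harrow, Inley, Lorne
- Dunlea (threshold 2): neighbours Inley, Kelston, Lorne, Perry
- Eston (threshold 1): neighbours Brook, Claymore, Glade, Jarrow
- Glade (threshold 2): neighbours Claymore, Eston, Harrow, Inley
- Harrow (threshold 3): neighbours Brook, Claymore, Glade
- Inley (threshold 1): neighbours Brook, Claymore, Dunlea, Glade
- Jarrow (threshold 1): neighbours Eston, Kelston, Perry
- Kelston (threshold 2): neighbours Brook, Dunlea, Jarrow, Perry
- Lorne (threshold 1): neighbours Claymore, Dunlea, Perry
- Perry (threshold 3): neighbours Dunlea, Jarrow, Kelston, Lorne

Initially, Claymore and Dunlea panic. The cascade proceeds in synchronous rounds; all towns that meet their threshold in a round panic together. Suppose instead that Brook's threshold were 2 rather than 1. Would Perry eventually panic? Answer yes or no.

With Brook's threshold at 2:
Round 1 — Claymore, Dunlea panic (initial).
Round 2 — checking thresholds:
  Brook: 1 of 5 neighbours < 2, below threshold.
  Eston: 1 of 4 neighbours ≥ 1, panics.
  Glade: 1 of 4 neighbours < 2, below threshold.
  Harrow: 1 of 3 neighbours < 3, below threshold.
  Inley: 2 of 4 neighbours ≥ 1, panics.
  Kelston: 1 of 4 neighbours < 2, below threshold.
  Lorne: 2 of 3 neighbours ≥ 1, panics.
  Perry: 1 of 4 neighbours < 3, below threshold.
Round 3 — checking thresholds:
  Brook: 3 of 5 neighbours ≥ 2, panics.
  Glade: 3 of 4 neighbours ≥ 2, panics.
  Harrow: 1 of 3 neighbours < 3, below threshold.
  Jarrow: 1 of 3 neighbours ≥ 1, panics.
  Kelston: 1 of 4 neighbours < 2, below threshold.
  Perry: 2 of 4 neighbours < 3, below threshold.
Round 4 — checking thresholds:
  Harrow: 3 of 3 neighbours ≥ 3, panics.
  Kelston: 3 of 4 neighbours ≥ 2, panics.
  Perry: 3 of 4 neighbours ≥ 3, panics.
Round 5 — no new panics; cascade stops.

yes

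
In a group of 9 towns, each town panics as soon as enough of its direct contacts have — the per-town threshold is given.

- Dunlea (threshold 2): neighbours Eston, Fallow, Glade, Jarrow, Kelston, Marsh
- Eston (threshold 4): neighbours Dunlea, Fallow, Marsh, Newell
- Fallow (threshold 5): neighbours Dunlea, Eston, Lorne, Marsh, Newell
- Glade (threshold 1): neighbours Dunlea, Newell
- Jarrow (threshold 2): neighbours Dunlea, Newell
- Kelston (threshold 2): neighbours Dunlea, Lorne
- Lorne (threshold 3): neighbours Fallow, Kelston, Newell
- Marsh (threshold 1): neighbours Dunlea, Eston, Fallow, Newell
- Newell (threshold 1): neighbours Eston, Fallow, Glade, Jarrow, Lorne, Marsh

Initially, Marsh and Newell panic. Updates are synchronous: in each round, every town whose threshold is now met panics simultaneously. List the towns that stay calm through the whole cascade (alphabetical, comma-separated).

Round 1 — Marsh, Newell panic (initial).
Round 2 — checking thresholds:
  Dunlea: 1 of 6 neighbours < 2, not yet.
  Eston: 2 of 4 neighbours < 4, not yet.
  Fallow: 2 of 5 neighbours < 5, not yet.
  Glade: 1 of 2 neighbours ≥ 1, panics.
  Jarrow: 1 of 2 neighbours < 2, not yet.
  Lorne: 1 of 3 neighbours < 3, not yet.
Round 3 — checking thresholds:
  Dunlea: 2 of 6 neighbours ≥ 2, panics.
  Eston: 2 of 4 neighbours < 4, not yet.
  Fallow: 2 of 5 neighbours < 5, not yet.
  Jarrow: 1 of 2 neighbours < 2, not yet.
  Lorne: 1 of 3 neighbours < 3, not yet.
Round 4 — checking thresholds:
  Eston: 3 of 4 neighbours < 4, not yet.
  Fallow: 3 of 5 neighbours < 5, not yet.
  Jarrow: 2 of 2 neighbours ≥ 2, panics.
  Kelston: 1 of 2 neighbours < 2, not yet.
  Lorne: 1 of 3 neighbours < 3, not yet.
Round 5 — no new panics; cascade stops.

Eston, Fallow, Kelston, Lorne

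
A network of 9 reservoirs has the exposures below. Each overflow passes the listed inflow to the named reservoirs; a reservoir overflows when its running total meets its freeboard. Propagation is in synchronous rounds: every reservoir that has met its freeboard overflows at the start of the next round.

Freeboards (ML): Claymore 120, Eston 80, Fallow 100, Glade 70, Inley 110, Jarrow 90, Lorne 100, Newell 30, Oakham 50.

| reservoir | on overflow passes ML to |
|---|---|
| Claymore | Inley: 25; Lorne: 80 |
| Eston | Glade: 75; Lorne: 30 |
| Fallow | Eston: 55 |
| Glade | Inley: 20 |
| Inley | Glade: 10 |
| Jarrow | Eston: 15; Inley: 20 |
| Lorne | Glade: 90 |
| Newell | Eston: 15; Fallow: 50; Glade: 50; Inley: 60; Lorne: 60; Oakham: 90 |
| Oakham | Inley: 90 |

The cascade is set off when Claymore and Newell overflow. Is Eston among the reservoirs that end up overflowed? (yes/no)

no

Round 1 — Claymore, Newell overflow (initial).
  Eston: +15 → 15 < 80
  Fallow: +50 → 50 < 100
  Glade: +50 → 50 < 70
  Inley: +25+60 → 85 < 110
  Lorne: +80+60 → 140 ≥ 100
  Oakham: +90 → 90 ≥ 50
Round 2 — Lorne, Oakham overflow.
  Glade: +90 → 140 ≥ 70
  Inley: +90 → 175 ≥ 110
Round 3 — Glade, Inley overflow.
No further overflows.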